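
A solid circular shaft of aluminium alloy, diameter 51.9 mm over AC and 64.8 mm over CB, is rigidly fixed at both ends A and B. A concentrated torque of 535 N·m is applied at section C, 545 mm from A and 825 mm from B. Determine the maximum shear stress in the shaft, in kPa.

Compatibility: T_A·a/J_AC = T_B·b/J_CB with T_A + T_B = T₀.
J_AC = 7.12×10^-7 m⁴, J_CB = 1.73×10^-6 m⁴, so T_A = T₀·(J_AC/a)/((J_AC/a)+(J_CB/b)) = 205.3 N·m, T_B = 329.7 N·m.
τ in each portion: τ_AC = 7.48×10^6 Pa, τ_CB = 6.17×10^6 Pa; maximum is in AC.
τ_max = T_AC·r/J = 205.3·0.0260/7.12×10^-7 = 7.481×10^6 Pa.

7480 kPa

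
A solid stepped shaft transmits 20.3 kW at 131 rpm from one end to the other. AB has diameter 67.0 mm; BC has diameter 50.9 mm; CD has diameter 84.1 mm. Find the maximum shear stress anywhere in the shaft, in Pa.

ω = 2π·131/60 = 13.72 rad/s, so T = P/ω = 20.3×10³ / 13.72 = 1480 N·m.
Under the same torque, τ_max = 16T/(πd³) is largest where d is smallest — segment BC (d = 50.9 mm).
τ_max = 16·1480/(π·(0.0509)³) = 5.715×10^7 Pa.

5.71e7 Pa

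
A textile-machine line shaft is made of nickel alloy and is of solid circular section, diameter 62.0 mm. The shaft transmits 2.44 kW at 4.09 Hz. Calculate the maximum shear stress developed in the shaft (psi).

294 psi

ω = 2π·4.09 = 25.70 rad/s, so T = P/ω = 2.44×10³ / 25.70 = 94.95 N·m.
J = πd⁴/32 = π(0.0620)⁴/32 = 1.451×10^-6 m⁴.
τ_max = T·r/J = 94.95 × 0.0310 / 1.451×10^-6 = 2.029×10^6 Pa.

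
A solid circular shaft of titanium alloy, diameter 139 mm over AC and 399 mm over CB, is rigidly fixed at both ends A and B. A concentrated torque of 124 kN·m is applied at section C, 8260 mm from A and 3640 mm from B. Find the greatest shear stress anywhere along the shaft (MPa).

Compatibility: T_A·a/J_AC = T_B·b/J_CB with T_A + T_B = T₀.
J_AC = 3.66×10^-5 m⁴, J_CB = 2.49×10^-3 m⁴, so T_A = T₀·(J_AC/a)/((J_AC/a)+(J_CB/b)) = 799.7 N·m, T_B = 123200 N·m.
τ in each portion: τ_AC = 1.52×10^6 Pa, τ_CB = 9.88×10^6 Pa; maximum is in CB.
τ_max = T_CB·r/J = 123200·0.200/2.49×10^-3 = 9.878×10^6 Pa.

9.88 MPa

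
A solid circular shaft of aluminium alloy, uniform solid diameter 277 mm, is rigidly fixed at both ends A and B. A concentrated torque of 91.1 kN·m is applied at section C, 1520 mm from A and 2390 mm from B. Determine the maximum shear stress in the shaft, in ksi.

1.94 ksi

With uniform GJ and both ends fixed, compatibility θ_AC = θ_CB gives T_A·a = T_B·b, together with T_A + T_B = T₀.
T_A = T₀·b/(a+b) = 91100·2390/3910 = 55690 N·m; T_B = 35410 N·m.
τ in each portion: τ_AC = 1.33×10^7 Pa, τ_CB = 8.49×10^6 Pa; maximum is in AC.
τ_max = T_AC·r/J = 55690·0.139/5.78×10^-4 = 1.334×10^7 Pa.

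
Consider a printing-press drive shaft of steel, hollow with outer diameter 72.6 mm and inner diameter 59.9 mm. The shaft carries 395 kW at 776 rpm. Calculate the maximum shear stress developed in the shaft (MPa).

ω = 2π·776/60 = 81.26 rad/s, so T = P/ω = 395×10³ / 81.26 = 4861 N·m.
J = π(d_o⁴ − d_i⁴)/32 = π(0.0726⁴ − 0.0599⁴)/32 = 1.464×10^-6 m⁴.
τ_max = T·r/J = 4861 × 0.0363 / 1.464×10^-6 = 1.206×10^8 Pa.

121 MPa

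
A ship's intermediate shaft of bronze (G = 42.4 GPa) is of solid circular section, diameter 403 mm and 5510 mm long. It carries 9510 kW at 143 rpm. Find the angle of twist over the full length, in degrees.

ω = 2π·143/60 = 14.97 rad/s, so T = P/ω = 9510×10³ / 14.97 = 635100 N·m.
J = πd⁴/32 = π(0.403)⁴/32 = 2.590×10^-3 m⁴.
θ = T·L/(G·J) = 635100 × 5.51 / (42.4×10⁹ × 2.590×10^-3) = 0.03187 rad.

1.83°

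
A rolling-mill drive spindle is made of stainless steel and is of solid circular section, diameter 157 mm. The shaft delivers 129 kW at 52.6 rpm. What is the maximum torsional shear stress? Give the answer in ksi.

ω = 2π·52.6/60 = 5.508 rad/s, so T = P/ω = 129×10³ / 5.508 = 23420 N·m.
J = πd⁴/32 = π(0.157)⁴/32 = 5.965×10^-5 m⁴.
τ_max = T·r/J = 23420 × 0.0785 / 5.965×10^-5 = 3.082×10^7 Pa.

4.47 ksi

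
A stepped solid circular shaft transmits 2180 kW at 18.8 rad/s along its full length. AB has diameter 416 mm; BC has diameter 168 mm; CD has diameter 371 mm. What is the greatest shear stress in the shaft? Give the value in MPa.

125 MPa

ω = 18.8 rad/s, so T = P/ω = 2180×10³ / 18.80 = 116000 N·m.
Under the same torque, τ_max = 16T/(πd³) is largest where d is smallest — segment BC (d = 168 mm).
τ_max = 16·116000/(π·(0.168)³) = 1.245×10^8 Pa.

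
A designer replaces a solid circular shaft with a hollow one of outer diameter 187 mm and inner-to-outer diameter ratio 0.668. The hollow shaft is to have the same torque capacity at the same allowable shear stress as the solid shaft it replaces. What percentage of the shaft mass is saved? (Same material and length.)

35.8 %

Equal τ_max and T ⇒ the solid shaft needs d_s³ = d_o³(1−k⁴), so d_s = 187·(1−0.668⁴)^(1/3) = 173.7 mm.
Area ratio A_h/A_s = d_o²(1−k²)/d_s² = (1−k²)/(1−k⁴)^(2/3) = 0.6421.
Mass saving = 1 − 0.6421 = 35.8 %.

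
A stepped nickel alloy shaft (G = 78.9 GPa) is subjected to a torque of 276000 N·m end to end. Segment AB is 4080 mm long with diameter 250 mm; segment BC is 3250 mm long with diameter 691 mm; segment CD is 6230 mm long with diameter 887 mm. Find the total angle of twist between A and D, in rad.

J_AB = π(0.250)⁴/32 = 3.83×10^-4 m⁴; J_BC = π(0.691)⁴/32 = 0.0224 m⁴; J_CD = π(0.887)⁴/32 = 0.0608 m⁴.
θ = (T/G)·Σ L_i/J_i = (276000/78.9×10⁹)·(4.08/3.83×10^-4 + 3.25/0.0224 + 6.23/0.0608) = 0.03808 rad.

0.0381 rad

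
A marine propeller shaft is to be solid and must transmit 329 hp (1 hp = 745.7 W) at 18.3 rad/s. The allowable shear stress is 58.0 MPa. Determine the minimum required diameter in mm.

ω = 18.3 rad/s, so T = P/ω = 329×745.7 / 18.30 = 13410 N·m.
For a solid shaft τ_max = 16T/(πd³), so d = (16T/(π τ_allow))^(1/3) = (16·13410/(π·5.80×10^7))^(1/3) = 0.1056 m.

106 mm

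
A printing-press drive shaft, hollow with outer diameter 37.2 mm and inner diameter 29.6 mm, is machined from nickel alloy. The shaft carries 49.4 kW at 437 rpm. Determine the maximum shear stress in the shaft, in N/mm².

178 N/mm²

ω = 2π·437/60 = 45.76 rad/s, so T = P/ω = 49.4×10³ / 45.76 = 1079 N·m.
J = π(d_o⁴ − d_i⁴)/32 = π(0.0372⁴ − 0.0296⁴)/32 = 1.126×10^-7 m⁴.
τ_max = T·r/J = 1079 × 0.0186 / 1.126×10^-7 = 1.783×10^8 Pa.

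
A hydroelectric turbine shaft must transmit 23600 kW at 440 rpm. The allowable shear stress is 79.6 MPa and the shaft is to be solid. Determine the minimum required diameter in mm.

ω = 2π·440/60 = 46.08 rad/s, so T = P/ω = 23600×10³ / 46.08 = 512200 N·m.
For a solid shaft τ_max = 16T/(πd³), so d = (16T/(π τ_allow))^(1/3) = (16·512200/(π·7.96×10^7))^(1/3) = 0.3200 m.

320 mm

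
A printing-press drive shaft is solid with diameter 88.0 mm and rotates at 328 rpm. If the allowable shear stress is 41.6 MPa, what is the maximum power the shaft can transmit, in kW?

191 kW

J = πd⁴/32 = π(0.0880)⁴/32 = 5.887×10^-6 m⁴.
T_max = τ_allow·J/r = 4.16×10^7 × 5.887×10^-6 / 0.0440 = 5566 N·m.
ω = 2π·328/60 = 34.35 rad/s, so P_max = T_max·ω = 1.912×10^5 W.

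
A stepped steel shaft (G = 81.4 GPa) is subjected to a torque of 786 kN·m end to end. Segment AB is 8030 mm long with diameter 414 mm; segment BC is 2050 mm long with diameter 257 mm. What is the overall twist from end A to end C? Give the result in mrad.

J_AB = π(0.414)⁴/32 = 2.88×10^-3 m⁴; J_BC = π(0.257)⁴/32 = 4.28×10^-4 m⁴.
θ = (T/G)·Σ L_i/J_i = (786000/81.4×10⁹)·(8.03/2.88×10^-3 + 2.05/4.28×10^-4) = 0.07310 rad.

73.1 mrad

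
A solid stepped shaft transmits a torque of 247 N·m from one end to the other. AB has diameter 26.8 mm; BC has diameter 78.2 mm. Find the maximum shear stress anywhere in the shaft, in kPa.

Under the same torque, τ_max = 16T/(πd³) is largest where d is smallest — segment AB (d = 26.8 mm).
τ_max = 16·247.0/(π·(0.0268)³) = 6.535×10^7 Pa.

65400 kPa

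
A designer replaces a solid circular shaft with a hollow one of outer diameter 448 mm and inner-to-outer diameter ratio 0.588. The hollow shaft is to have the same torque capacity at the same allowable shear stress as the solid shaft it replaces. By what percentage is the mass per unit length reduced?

28.8 %

Equal τ_max and T ⇒ the solid shaft needs d_s³ = d_o³(1−k⁴), so d_s = 448·(1−0.588⁴)^(1/3) = 429.4 mm.
Area ratio A_h/A_s = d_o²(1−k²)/d_s² = (1−k²)/(1−k⁴)^(2/3) = 0.7122.
Mass saving = 1 − 0.7122 = 28.8 %.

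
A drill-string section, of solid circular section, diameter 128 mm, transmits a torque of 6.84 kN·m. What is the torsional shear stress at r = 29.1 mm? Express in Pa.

J = πd⁴/32 = π(0.128)⁴/32 = 2.635×10^-5 m⁴.
Shear stress varies linearly with radius: τ = T·r/J = 6840 × 0.0291 / 2.635×10^-5 = 7.553×10^6 Pa.

7.55e6 Pa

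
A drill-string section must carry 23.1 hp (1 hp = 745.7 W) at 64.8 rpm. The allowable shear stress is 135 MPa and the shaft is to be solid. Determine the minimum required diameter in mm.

ω = 2π·64.8/60 = 6.786 rad/s, so T = P/ω = 23.1×745.7 / 6.786 = 2538 N·m.
For a solid shaft τ_max = 16T/(πd³), so d = (16T/(π τ_allow))^(1/3) = (16·2538/(π·1.35×10^8))^(1/3) = 0.04575 m.

45.8 mm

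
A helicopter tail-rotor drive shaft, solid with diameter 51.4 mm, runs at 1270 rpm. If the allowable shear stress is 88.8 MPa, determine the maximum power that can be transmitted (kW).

J = πd⁴/32 = π(0.0514)⁴/32 = 6.853×10^-7 m⁴.
T_max = τ_allow·J/r = 8.88×10^7 × 6.853×10^-7 / 0.0257 = 2368 N·m.
ω = 2π·1270/60 = 133.0 rad/s, so P_max = T_max·ω = 3.149×10^5 W.

315 kW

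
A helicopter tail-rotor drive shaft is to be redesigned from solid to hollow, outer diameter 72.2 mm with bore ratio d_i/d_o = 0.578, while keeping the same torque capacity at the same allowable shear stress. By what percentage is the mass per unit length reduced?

27.9 %

Equal τ_max and T ⇒ the solid shaft needs d_s³ = d_o³(1−k⁴), so d_s = 72.2·(1−0.578⁴)^(1/3) = 69.41 mm.
Area ratio A_h/A_s = d_o²(1−k²)/d_s² = (1−k²)/(1−k⁴)^(2/3) = 0.7206.
Mass saving = 1 − 0.7206 = 27.9 %.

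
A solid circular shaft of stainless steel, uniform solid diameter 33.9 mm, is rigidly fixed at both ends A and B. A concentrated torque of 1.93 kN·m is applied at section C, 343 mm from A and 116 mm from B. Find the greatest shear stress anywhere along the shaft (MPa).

With uniform GJ and both ends fixed, compatibility θ_AC = θ_CB gives T_A·a = T_B·b, together with T_A + T_B = T₀.
T_A = T₀·b/(a+b) = 1930·116/459.0 = 487.8 N·m; T_B = 1442 N·m.
τ in each portion: τ_AC = 6.38×10^7 Pa, τ_CB = 1.89×10^8 Pa; maximum is in CB.
τ_max = T_CB·r/J = 1442·0.0169/1.30×10^-7 = 1.885×10^8 Pa.

189 MPa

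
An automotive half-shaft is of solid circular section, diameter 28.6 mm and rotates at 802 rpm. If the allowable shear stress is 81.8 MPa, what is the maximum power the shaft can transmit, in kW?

31.6 kW

J = πd⁴/32 = π(0.0286)⁴/32 = 6.568×10^-8 m⁴.
T_max = τ_allow·J/r = 8.18×10^7 × 6.568×10^-8 / 0.0143 = 375.7 N·m.
ω = 2π·802/60 = 83.99 rad/s, so P_max = T_max·ω = 3.156×10^4 W.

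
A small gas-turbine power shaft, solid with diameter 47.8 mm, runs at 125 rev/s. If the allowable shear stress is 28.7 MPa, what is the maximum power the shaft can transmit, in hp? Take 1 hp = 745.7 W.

648 hp

J = πd⁴/32 = π(0.0478)⁴/32 = 5.125×10^-7 m⁴.
T_max = τ_allow·J/r = 2.87×10^7 × 5.125×10^-7 / 0.0239 = 615.5 N·m.
ω = 2π·125 = 785.4 rad/s, so P_max = T_max·ω = 4.834×10^5 W.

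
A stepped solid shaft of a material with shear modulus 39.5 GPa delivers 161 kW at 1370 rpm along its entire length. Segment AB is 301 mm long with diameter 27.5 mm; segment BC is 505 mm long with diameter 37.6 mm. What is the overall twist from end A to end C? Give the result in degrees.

ω = 2π·1370/60 = 143.5 rad/s, so T = P/ω = 161×10³ / 143.5 = 1122 N·m.
J_AB = π(0.0275)⁴/32 = 5.61×10^-8 m⁴; J_BC = π(0.0376)⁴/32 = 1.96×10^-7 m⁴.
θ = (T/G)·Σ L_i/J_i = (1122/39.5×10⁹)·(0.301/5.61×10^-8 + 0.505/1.96×10^-7) = 0.2254 rad.

12.9°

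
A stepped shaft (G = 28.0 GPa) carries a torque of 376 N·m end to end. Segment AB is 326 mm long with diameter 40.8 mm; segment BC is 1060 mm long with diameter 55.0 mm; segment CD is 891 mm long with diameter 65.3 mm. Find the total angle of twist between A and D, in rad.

0.0386 rad

J_AB = π(0.0408)⁴/32 = 2.72×10^-7 m⁴; J_BC = π(0.0550)⁴/32 = 8.98×10^-7 m⁴; J_CD = π(0.0653)⁴/32 = 1.79×10^-6 m⁴.
θ = (T/G)·Σ L_i/J_i = (376.0/28.0×10⁹)·(0.326/2.72×10^-7 + 1.06/8.98×10^-7 + 0.891/1.79×10^-6) = 0.03864 rad.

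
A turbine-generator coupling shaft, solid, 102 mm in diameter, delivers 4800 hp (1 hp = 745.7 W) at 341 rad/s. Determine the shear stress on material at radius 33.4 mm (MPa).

33.0 MPa

ω = 341 rad/s, so T = P/ω = 4800×745.7 / 341.0 = 10500 N·m.
J = πd⁴/32 = π(0.102)⁴/32 = 1.063×10^-5 m⁴.
Shear stress varies linearly with radius: τ = T·r/J = 10500 × 0.0334 / 1.063×10^-5 = 3.299×10^7 Pa.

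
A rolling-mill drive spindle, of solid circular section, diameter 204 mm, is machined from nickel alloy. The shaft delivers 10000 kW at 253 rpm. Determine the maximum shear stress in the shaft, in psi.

32800 psi

ω = 2π·253/60 = 26.49 rad/s, so T = P/ω = 10000×10³ / 26.49 = 377400 N·m.
J = πd⁴/32 = π(0.204)⁴/32 = 1.700×10^-4 m⁴.
τ_max = T·r/J = 377400 × 0.102 / 1.700×10^-4 = 2.264×10^8 Pa.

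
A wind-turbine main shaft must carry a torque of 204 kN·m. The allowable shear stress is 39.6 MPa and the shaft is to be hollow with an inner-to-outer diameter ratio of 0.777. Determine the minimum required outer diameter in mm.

346 mm

For a hollow shaft with d_i/d_o = 0.777: τ_max = 16T/(π d_o³ (1−k⁴)), so d_o = [16T/(π τ_allow (1−k⁴))]^(1/3) = [16·204000/(π·3.96×10^7·0.6355)]^(1/3) = 0.3456 m.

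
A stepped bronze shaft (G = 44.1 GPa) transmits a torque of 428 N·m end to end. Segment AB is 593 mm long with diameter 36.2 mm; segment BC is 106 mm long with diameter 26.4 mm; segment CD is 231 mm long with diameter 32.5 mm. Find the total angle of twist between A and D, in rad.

J_AB = π(0.0362)⁴/32 = 1.69×10^-7 m⁴; J_BC = π(0.0264)⁴/32 = 4.77×10^-8 m⁴; J_CD = π(0.0325)⁴/32 = 1.10×10^-7 m⁴.
θ = (T/G)·Σ L_i/J_i = (428.0/44.1×10⁹)·(0.593/1.69×10^-7 + 0.106/4.77×10^-8 + 0.231/1.10×10^-7) = 0.07618 rad.

0.0762 rad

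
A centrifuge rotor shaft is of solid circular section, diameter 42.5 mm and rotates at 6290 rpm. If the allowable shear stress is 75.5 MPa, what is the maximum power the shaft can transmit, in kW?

J = πd⁴/32 = π(0.0425)⁴/32 = 3.203×10^-7 m⁴.
T_max = τ_allow·J/r = 7.55×10^7 × 3.203×10^-7 / 0.0213 = 1138 N·m.
ω = 2π·6290/60 = 658.7 rad/s, so P_max = T_max·ω = 7.496×10^5 W.

750 kW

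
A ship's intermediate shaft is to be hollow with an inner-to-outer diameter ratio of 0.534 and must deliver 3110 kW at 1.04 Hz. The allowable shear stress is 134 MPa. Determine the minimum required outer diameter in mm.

270 mm

ω = 2π·1.04 = 6.535 rad/s, so T = P/ω = 3110×10³ / 6.535 = 475900 N·m.
For a hollow shaft with d_i/d_o = 0.534: τ_max = 16T/(π d_o³ (1−k⁴)), so d_o = [16T/(π τ_allow (1−k⁴))]^(1/3) = [16·475900/(π·1.34×10^8·0.9187)]^(1/3) = 0.2700 m.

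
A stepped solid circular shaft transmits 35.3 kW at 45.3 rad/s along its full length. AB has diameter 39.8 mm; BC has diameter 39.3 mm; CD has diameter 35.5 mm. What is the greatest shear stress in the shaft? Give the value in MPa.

88.7 MPa

ω = 45.3 rad/s, so T = P/ω = 35.3×10³ / 45.30 = 779.2 N·m.
Under the same torque, τ_max = 16T/(πd³) is largest where d is smallest — segment CD (d = 35.5 mm).
τ_max = 16·779.2/(π·(0.0355)³) = 8.871×10^7 Pa.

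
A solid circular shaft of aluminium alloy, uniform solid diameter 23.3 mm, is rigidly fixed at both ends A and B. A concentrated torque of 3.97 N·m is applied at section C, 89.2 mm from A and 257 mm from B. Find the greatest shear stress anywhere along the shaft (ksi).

With uniform GJ and both ends fixed, compatibility θ_AC = θ_CB gives T_A·a = T_B·b, together with T_A + T_B = T₀.
T_A = T₀·b/(a+b) = 3.970·257/346.2 = 2.947 N·m; T_B = 1.023 N·m.
τ in each portion: τ_AC = 1.19×10^6 Pa, τ_CB = 4.12×10^5 Pa; maximum is in AC.
τ_max = T_AC·r/J = 2.947·0.0117/2.89×10^-8 = 1.187×10^6 Pa.

0.172 ksi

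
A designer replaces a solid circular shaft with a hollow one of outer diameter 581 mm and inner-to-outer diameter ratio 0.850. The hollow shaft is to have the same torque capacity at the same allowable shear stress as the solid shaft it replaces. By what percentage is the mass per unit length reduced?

54.6 %

Equal τ_max and T ⇒ the solid shaft needs d_s³ = d_o³(1−k⁴), so d_s = 581·(1−0.850⁴)^(1/3) = 454.3 mm.
Area ratio A_h/A_s = d_o²(1−k²)/d_s² = (1−k²)/(1−k⁴)^(2/3) = 0.4539.
Mass saving = 1 − 0.4539 = 54.6 %.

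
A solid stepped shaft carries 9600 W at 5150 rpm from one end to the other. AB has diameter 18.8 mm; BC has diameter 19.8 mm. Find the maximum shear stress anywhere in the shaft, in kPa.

ω = 2π·5150/60 = 539.3 rad/s, so T = P/ω = 9600 / 539.3 = 17.80 N·m.
Under the same torque, τ_max = 16T/(πd³) is largest where d is smallest — segment AB (d = 18.8 mm).
τ_max = 16·17.80/(π·(0.0188)³) = 1.364×10^7 Pa.

13600 kPa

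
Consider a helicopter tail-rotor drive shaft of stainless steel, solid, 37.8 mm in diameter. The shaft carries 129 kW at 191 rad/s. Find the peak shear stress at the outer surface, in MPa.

ω = 191 rad/s, so T = P/ω = 129×10³ / 191.0 = 675.4 N·m.
J = πd⁴/32 = π(0.0378)⁴/32 = 2.004×10^-7 m⁴.
τ_max = T·r/J = 675.4 × 0.0189 / 2.004×10^-7 = 6.369×10^7 Pa.

63.7 MPa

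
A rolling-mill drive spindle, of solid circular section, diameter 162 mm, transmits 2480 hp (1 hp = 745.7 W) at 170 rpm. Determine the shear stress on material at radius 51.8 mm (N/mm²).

ω = 2π·170/60 = 17.80 rad/s, so T = P/ω = 2480×745.7 / 17.80 = 103900 N·m.
J = πd⁴/32 = π(0.162)⁴/32 = 6.762×10^-5 m⁴.
Shear stress varies linearly with radius: τ = T·r/J = 103900 × 0.0518 / 6.762×10^-5 = 7.958×10^7 Pa.

79.6 N/mm²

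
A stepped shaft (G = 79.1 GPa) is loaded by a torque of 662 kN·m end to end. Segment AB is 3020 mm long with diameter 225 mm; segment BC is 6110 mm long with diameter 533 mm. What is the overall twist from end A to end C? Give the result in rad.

J_AB = π(0.225)⁴/32 = 2.52×10^-4 m⁴; J_BC = π(0.533)⁴/32 = 7.92×10^-3 m⁴.
θ = (T/G)·Σ L_i/J_i = (662000/79.1×10⁹)·(3.02/2.52×10^-4 + 6.11/7.92×10^-3) = 0.1069 rad.

0.107 rad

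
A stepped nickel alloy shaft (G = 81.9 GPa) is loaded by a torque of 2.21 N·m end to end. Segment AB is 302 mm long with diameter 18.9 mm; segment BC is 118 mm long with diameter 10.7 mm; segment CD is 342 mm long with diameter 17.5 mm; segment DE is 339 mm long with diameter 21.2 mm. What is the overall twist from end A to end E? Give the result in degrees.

J_AB = π(0.0189)⁴/32 = 1.25×10^-8 m⁴; J_BC = π(0.0107)⁴/32 = 1.29×10^-9 m⁴; J_CD = π(0.0175)⁴/32 = 9.21×10^-9 m⁴; J_DE = π(0.0212)⁴/32 = 1.98×10^-8 m⁴.
θ = (T/G)·Σ L_i/J_i = (2.210/81.9×10⁹)·(0.302/1.25×10^-8 + 0.118/1.29×10^-9 + 0.342/9.21×10^-9 + 0.339/1.98×10^-8) = 4.588×10^-3 rad.

0.263°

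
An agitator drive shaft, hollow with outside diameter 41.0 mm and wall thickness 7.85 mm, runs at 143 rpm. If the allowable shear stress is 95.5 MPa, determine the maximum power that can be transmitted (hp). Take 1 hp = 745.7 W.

22.2 hp

J = π(d_o⁴ − d_i⁴)/32 = π(0.0410⁴ − 0.0253⁴)/32 = 2.372×10^-7 m⁴.
T_max = τ_allow·J/r = 9.55×10^7 × 2.372×10^-7 / 0.0205 = 1105 N·m.
ω = 2π·143/60 = 14.97 rad/s, so P_max = T_max·ω = 1.655×10^4 W.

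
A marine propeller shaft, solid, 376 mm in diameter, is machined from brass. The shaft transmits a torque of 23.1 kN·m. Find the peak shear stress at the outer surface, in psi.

J = πd⁴/32 = π(0.376)⁴/32 = 1.962×10^-3 m⁴.
τ_max = T·r/J = 23100 × 0.188 / 1.962×10^-3 = 2.213×10^6 Pa.

321 psi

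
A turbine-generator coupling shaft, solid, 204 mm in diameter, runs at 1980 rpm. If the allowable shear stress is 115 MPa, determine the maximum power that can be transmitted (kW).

J = πd⁴/32 = π(0.204)⁴/32 = 1.700×10^-4 m⁴.
T_max = τ_allow·J/r = 1.15×10^8 × 1.700×10^-4 / 0.102 = 191700 N·m.
ω = 2π·1980/60 = 207.3 rad/s, so P_max = T_max·ω = 3.975×10^7 W.

39700 kW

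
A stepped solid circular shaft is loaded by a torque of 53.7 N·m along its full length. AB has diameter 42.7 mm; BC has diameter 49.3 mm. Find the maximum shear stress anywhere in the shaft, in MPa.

3.51 MPa

Under the same torque, τ_max = 16T/(πd³) is largest where d is smallest — segment AB (d = 42.7 mm).
τ_max = 16·53.70/(π·(0.0427)³) = 3.513×10^6 Pa.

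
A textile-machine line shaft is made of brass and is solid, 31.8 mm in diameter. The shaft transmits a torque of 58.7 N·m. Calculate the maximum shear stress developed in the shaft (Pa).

9.30e6 Pa

J = πd⁴/32 = π(0.0318)⁴/32 = 1.004×10^-7 m⁴.
τ_max = T·r/J = 58.70 × 0.0159 / 1.004×10^-7 = 9.297×10^6 Pa.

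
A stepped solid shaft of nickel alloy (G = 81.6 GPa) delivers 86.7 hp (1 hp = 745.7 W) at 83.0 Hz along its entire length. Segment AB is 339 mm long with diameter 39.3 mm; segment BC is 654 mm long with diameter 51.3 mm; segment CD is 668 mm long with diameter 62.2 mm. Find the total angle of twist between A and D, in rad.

0.00435 rad

ω = 2π·83.0 = 521.5 rad/s, so T = P/ω = 86.7×745.7 / 521.5 = 124.0 N·m.
J_AB = π(0.0393)⁴/32 = 2.34×10^-7 m⁴; J_BC = π(0.0513)⁴/32 = 6.80×10^-7 m⁴; J_CD = π(0.0622)⁴/32 = 1.47×10^-6 m⁴.
θ = (T/G)·Σ L_i/J_i = (124.0/81.6×10⁹)·(0.339/2.34×10^-7 + 0.654/6.80×10^-7 + 0.668/1.47×10^-6) = 4.351×10^-3 rad.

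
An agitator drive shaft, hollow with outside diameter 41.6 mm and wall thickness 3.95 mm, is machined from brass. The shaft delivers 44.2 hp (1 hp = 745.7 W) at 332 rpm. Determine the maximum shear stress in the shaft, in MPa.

ω = 2π·332/60 = 34.77 rad/s, so T = P/ω = 44.2×745.7 / 34.77 = 948.0 N·m.
J = π(d_o⁴ − d_i⁴)/32 = π(0.0416⁴ − 0.0337⁴)/32 = 1.674×10^-7 m⁴.
τ_max = T·r/J = 948.0 × 0.0208 / 1.674×10^-7 = 1.178×10^8 Pa.

118 MPa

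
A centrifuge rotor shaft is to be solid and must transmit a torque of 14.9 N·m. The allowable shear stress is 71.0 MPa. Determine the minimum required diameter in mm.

10.2 mm

For a solid shaft τ_max = 16T/(πd³), so d = (16T/(π τ_allow))^(1/3) = (16·14.90/(π·7.10×10^7))^(1/3) = 0.01022 m.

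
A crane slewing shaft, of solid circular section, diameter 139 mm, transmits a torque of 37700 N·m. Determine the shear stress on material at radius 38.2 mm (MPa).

39.3 MPa

J = πd⁴/32 = π(0.139)⁴/32 = 3.665×10^-5 m⁴.
Shear stress varies linearly with radius: τ = T·r/J = 37700 × 0.0382 / 3.665×10^-5 = 3.930×10^7 Pa.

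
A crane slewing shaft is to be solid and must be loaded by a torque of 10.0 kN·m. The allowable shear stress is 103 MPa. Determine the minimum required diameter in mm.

79.1 mm

For a solid shaft τ_max = 16T/(πd³), so d = (16T/(π τ_allow))^(1/3) = (16·10000/(π·1.03×10^8))^(1/3) = 0.07908 m.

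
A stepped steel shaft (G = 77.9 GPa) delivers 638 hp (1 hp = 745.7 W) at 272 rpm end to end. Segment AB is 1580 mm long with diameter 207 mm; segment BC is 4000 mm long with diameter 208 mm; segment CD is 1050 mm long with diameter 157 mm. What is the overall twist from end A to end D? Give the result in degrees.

ω = 2π·272/60 = 28.48 rad/s, so T = P/ω = 638×745.7 / 28.48 = 16700 N·m.
J_AB = π(0.207)⁴/32 = 1.80×10^-4 m⁴; J_BC = π(0.208)⁴/32 = 1.84×10^-4 m⁴; J_CD = π(0.157)⁴/32 = 5.96×10^-5 m⁴.
θ = (T/G)·Σ L_i/J_i = (16700/77.9×10⁹)·(1.58/1.80×10^-4 + 4.00/1.84×10^-4 + 1.05/5.96×10^-5) = 0.01032 rad.

0.591°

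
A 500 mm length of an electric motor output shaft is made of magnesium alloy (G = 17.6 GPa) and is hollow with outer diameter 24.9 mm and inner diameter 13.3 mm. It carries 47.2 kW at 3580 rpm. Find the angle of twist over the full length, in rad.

0.103 rad

ω = 2π·3580/60 = 374.9 rad/s, so T = P/ω = 47.2×10³ / 374.9 = 125.9 N·m.
J = π(d_o⁴ − d_i⁴)/32 = π(0.0249⁴ − 0.0133⁴)/32 = 3.467×10^-8 m⁴.
θ = T·L/(G·J) = 125.9 × 0.500 / (17.6×10⁹ × 3.467×10^-8) = 0.1032 rad.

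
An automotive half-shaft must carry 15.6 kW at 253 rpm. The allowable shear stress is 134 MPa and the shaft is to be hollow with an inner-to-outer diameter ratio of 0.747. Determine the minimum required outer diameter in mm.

31.9 mm

ω = 2π·253/60 = 26.49 rad/s, so T = P/ω = 15.6×10³ / 26.49 = 588.8 N·m.
For a hollow shaft with d_i/d_o = 0.747: τ_max = 16T/(π d_o³ (1−k⁴)), so d_o = [16T/(π τ_allow (1−k⁴))]^(1/3) = [16·588.8/(π·1.34×10^8·0.6886)]^(1/3) = 0.03191 m.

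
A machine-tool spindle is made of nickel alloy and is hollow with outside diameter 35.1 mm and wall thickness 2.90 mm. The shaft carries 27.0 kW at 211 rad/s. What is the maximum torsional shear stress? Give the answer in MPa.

29.3 MPa

ω = 211 rad/s, so T = P/ω = 27.0×10³ / 211.0 = 128.0 N·m.
J = π(d_o⁴ − d_i⁴)/32 = π(0.0351⁴ − 0.0293⁴)/32 = 7.666×10^-8 m⁴.
τ_max = T·r/J = 128.0 × 0.0175 / 7.666×10^-8 = 2.930×10^7 Pa.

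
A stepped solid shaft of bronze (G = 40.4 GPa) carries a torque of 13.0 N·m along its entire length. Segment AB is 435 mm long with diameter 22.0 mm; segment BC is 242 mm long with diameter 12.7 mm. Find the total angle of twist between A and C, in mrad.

36.6 mrad

J_AB = π(0.0220)⁴/32 = 2.30×10^-8 m⁴; J_BC = π(0.0127)⁴/32 = 2.55×10^-9 m⁴.
θ = (T/G)·Σ L_i/J_i = (13.00/40.4×10⁹)·(0.435/2.30×10^-8 + 0.242/2.55×10^-9) = 0.03658 rad.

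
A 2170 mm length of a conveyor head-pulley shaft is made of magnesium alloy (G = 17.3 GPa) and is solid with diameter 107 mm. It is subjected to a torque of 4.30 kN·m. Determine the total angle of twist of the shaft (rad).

0.0419 rad

J = πd⁴/32 = π(0.107)⁴/32 = 1.287×10^-5 m⁴.
θ = T·L/(G·J) = 4300 × 2.17 / (17.3×10⁹ × 1.287×10^-5) = 0.04191 rad.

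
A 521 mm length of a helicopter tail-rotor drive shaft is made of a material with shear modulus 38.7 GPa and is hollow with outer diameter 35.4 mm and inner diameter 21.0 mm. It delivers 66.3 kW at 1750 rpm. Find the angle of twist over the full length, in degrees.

ω = 2π·1750/60 = 183.3 rad/s, so T = P/ω = 66.3×10³ / 183.3 = 361.8 N·m.
J = π(d_o⁴ − d_i⁴)/32 = π(0.0354⁴ − 0.0210⁴)/32 = 1.351×10^-7 m⁴.
θ = T·L/(G·J) = 361.8 × 0.521 / (38.7×10⁹ × 1.351×10^-7) = 0.03606 rad.

2.07°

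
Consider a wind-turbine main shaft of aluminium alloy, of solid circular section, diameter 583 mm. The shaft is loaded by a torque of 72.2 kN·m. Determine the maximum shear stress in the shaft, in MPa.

J = πd⁴/32 = π(0.583)⁴/32 = 0.01134 m⁴.
τ_max = T·r/J = 72200 × 0.291 / 0.01134 = 1.856×10^6 Pa.

1.86 MPa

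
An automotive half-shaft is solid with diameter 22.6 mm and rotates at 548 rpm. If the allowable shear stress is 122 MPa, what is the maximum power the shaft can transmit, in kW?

J = πd⁴/32 = π(0.0226)⁴/32 = 2.561×10^-8 m⁴.
T_max = τ_allow·J/r = 1.22×10^8 × 2.561×10^-8 / 0.0113 = 276.5 N·m.
ω = 2π·548/60 = 57.39 rad/s, so P_max = T_max·ω = 1.587×10^4 W.

15.9 kW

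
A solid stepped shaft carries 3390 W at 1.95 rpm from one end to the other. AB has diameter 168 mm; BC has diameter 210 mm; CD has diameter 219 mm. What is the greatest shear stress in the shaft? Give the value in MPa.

17.8 MPa

ω = 2π·1.95/60 = 0.2042 rad/s, so T = P/ω = 3390 / 0.2042 = 16600 N·m.
Under the same torque, τ_max = 16T/(πd³) is largest where d is smallest — segment AB (d = 168 mm).
τ_max = 16·16600/(π·(0.168)³) = 1.783×10^7 Pa.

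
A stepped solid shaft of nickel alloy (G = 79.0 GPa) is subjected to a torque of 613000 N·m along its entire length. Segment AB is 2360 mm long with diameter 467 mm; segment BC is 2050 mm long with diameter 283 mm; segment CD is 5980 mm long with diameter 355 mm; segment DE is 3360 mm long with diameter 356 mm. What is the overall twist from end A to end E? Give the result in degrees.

4.32°

J_AB = π(0.467)⁴/32 = 4.67×10^-3 m⁴; J_BC = π(0.283)⁴/32 = 6.30×10^-4 m⁴; J_CD = π(0.355)⁴/32 = 1.56×10^-3 m⁴; J_DE = π(0.356)⁴/32 = 1.58×10^-3 m⁴.
θ = (T/G)·Σ L_i/J_i = (613000/79.0×10⁹)·(2.36/4.67×10^-3 + 2.05/6.30×10^-4 + 5.98/1.56×10^-3 + 3.36/1.58×10^-3) = 0.07548 rad.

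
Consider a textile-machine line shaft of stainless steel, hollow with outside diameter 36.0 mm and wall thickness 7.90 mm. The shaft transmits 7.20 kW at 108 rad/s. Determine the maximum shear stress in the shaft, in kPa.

ω = 108 rad/s, so T = P/ω = 7.20×10³ / 108.0 = 66.67 N·m.
J = π(d_o⁴ − d_i⁴)/32 = π(0.0360⁴ − 0.0202⁴)/32 = 1.486×10^-7 m⁴.
τ_max = T·r/J = 66.67 × 0.0180 / 1.486×10^-7 = 8.078×10^6 Pa.

8080 kPa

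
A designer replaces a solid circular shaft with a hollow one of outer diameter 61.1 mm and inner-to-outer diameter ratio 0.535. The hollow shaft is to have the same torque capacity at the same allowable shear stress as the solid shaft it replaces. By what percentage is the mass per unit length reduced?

24.4 %

Equal τ_max and T ⇒ the solid shaft needs d_s³ = d_o³(1−k⁴), so d_s = 61.1·(1−0.535⁴)^(1/3) = 59.38 mm.
Area ratio A_h/A_s = d_o²(1−k²)/d_s² = (1−k²)/(1−k⁴)^(2/3) = 0.7556.
Mass saving = 1 − 0.7556 = 24.4 %.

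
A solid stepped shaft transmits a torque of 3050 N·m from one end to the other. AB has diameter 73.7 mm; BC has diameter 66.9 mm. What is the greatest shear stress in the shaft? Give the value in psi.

Under the same torque, τ_max = 16T/(πd³) is largest where d is smallest — segment BC (d = 66.9 mm).
τ_max = 16·3050/(π·(0.0669)³) = 5.188×10^7 Pa.

7520 psi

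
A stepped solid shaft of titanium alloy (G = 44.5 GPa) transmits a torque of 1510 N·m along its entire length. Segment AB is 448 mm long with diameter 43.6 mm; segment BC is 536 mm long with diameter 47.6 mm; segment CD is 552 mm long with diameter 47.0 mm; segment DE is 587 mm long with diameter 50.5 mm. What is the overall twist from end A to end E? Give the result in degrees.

J_AB = π(0.0436)⁴/32 = 3.55×10^-7 m⁴; J_BC = π(0.0476)⁴/32 = 5.04×10^-7 m⁴; J_CD = π(0.0470)⁴/32 = 4.79×10^-7 m⁴; J_DE = π(0.0505)⁴/32 = 6.39×10^-7 m⁴.
θ = (T/G)·Σ L_i/J_i = (1510/44.5×10⁹)·(0.448/3.55×10^-7 + 0.536/5.04×10^-7 + 0.552/4.79×10^-7 + 0.587/6.39×10^-7) = 0.1492 rad.

8.55°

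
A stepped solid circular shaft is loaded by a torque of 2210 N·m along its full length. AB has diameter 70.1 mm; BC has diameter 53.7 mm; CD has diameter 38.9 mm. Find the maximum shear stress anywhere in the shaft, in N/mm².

Under the same torque, τ_max = 16T/(πd³) is largest where d is smallest — segment CD (d = 38.9 mm).
τ_max = 16·2210/(π·(0.0389)³) = 1.912×10^8 Pa.

191 N/mm²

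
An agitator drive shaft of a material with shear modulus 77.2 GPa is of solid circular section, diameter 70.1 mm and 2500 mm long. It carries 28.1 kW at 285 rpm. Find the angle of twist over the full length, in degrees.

ω = 2π·285/60 = 29.85 rad/s, so T = P/ω = 28.1×10³ / 29.85 = 941.5 N·m.
J = πd⁴/32 = π(0.0701)⁴/32 = 2.371×10^-6 m⁴.
θ = T·L/(G·J) = 941.5 × 2.50 / (77.2×10⁹ × 2.371×10^-6) = 0.01286 rad.

0.737°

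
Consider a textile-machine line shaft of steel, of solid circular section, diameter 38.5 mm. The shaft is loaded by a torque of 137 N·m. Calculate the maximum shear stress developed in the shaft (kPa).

J = πd⁴/32 = π(0.0385)⁴/32 = 2.157×10^-7 m⁴.
τ_max = T·r/J = 137.0 × 0.0192 / 2.157×10^-7 = 1.223×10^7 Pa.

12200 kPa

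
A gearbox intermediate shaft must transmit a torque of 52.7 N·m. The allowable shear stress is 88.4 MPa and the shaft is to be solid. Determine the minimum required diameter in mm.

14.5 mm

For a solid shaft τ_max = 16T/(πd³), so d = (16T/(π τ_allow))^(1/3) = (16·52.70/(π·8.84×10^7))^(1/3) = 0.01448 m.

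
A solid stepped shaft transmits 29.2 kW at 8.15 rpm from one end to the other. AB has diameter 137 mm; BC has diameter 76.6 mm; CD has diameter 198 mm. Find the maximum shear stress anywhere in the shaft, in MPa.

ω = 2π·8.15/60 = 0.8535 rad/s, so T = P/ω = 29.2×10³ / 0.8535 = 34210 N·m.
Under the same torque, τ_max = 16T/(πd³) is largest where d is smallest — segment BC (d = 76.6 mm).
τ_max = 16·34210/(π·(0.0766)³) = 3.877×10^8 Pa.

388 MPa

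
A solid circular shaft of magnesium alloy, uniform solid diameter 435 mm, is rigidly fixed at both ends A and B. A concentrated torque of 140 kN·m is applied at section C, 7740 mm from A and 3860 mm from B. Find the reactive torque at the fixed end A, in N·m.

46600 N·m

With uniform GJ and both ends fixed, compatibility θ_AC = θ_CB gives T_A·a = T_B·b, together with T_A + T_B = T₀.
T_A = T₀·b/(a+b) = 140000·3860/11600 = 46590 N·m; T_B = 93410 N·m.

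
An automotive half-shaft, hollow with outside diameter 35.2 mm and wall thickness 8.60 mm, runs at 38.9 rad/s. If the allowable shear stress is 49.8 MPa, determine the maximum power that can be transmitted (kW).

J = π(d_o⁴ − d_i⁴)/32 = π(0.0352⁴ − 0.0180⁴)/32 = 1.404×10^-7 m⁴.
T_max = τ_allow·J/r = 4.98×10^7 × 1.404×10^-7 / 0.0176 = 397.3 N·m.
ω = 38.9 rad/s, so P_max = T_max·ω = 1.546×10^4 W.

15.5 kW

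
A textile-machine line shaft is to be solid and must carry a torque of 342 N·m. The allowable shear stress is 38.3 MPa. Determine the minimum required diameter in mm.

35.7 mm

For a solid shaft τ_max = 16T/(πd³), so d = (16T/(π τ_allow))^(1/3) = (16·342.0/(π·3.83×10^7))^(1/3) = 0.03569 m.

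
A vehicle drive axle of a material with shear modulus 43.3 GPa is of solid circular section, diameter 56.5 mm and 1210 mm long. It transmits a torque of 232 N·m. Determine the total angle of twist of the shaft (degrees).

J = πd⁴/32 = π(0.0565)⁴/32 = 1.000×10^-6 m⁴.
θ = T·L/(G·J) = 232.0 × 1.21 / (43.3×10⁹ × 1.000×10^-6) = 6.480×10^-3 rad.

0.371°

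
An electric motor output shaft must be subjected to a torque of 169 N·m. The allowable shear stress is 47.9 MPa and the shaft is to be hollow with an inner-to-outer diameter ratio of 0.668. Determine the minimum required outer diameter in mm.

28.2 mm

For a hollow shaft with d_i/d_o = 0.668: τ_max = 16T/(π d_o³ (1−k⁴)), so d_o = [16T/(π τ_allow (1−k⁴))]^(1/3) = [16·169.0/(π·4.79×10^7·0.8009)]^(1/3) = 0.02820 m.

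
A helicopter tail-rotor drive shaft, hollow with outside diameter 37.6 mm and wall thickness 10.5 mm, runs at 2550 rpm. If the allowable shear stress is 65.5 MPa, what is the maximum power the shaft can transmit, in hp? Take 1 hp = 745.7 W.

J = π(d_o⁴ − d_i⁴)/32 = π(0.0376⁴ − 0.0166⁴)/32 = 1.888×10^-7 m⁴.
T_max = τ_allow·J/r = 6.55×10^7 × 1.888×10^-7 / 0.0188 = 657.7 N·m.
ω = 2π·2550/60 = 267.0 rad/s, so P_max = T_max·ω = 1.756×10^5 W.

236 hp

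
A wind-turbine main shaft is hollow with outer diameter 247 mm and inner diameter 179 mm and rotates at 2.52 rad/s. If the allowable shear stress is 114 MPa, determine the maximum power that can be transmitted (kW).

J = π(d_o⁴ − d_i⁴)/32 = π(0.247⁴ − 0.179⁴)/32 = 2.646×10^-4 m⁴.
T_max = τ_allow·J/r = 1.14×10^8 × 2.646×10^-4 / 0.123 = 244300 N·m.
ω = 2.52 rad/s, so P_max = T_max·ω = 6.156×10^5 W.

616 kW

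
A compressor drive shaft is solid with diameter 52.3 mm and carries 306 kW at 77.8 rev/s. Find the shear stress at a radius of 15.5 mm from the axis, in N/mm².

13.2 N/mm²

ω = 2π·77.8 = 488.8 rad/s, so T = P/ω = 306×10³ / 488.8 = 626.0 N·m.
J = πd⁴/32 = π(0.0523)⁴/32 = 7.345×10^-7 m⁴.
Shear stress varies linearly with radius: τ = T·r/J = 626.0 × 0.0155 / 7.345×10^-7 = 1.321×10^7 Pa.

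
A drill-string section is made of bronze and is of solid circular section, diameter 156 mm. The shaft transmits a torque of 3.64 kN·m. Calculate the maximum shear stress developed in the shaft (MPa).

4.88 MPa

J = πd⁴/32 = π(0.156)⁴/32 = 5.814×10^-5 m⁴.
τ_max = T·r/J = 3640 × 0.0780 / 5.814×10^-5 = 4.883×10^6 Pa.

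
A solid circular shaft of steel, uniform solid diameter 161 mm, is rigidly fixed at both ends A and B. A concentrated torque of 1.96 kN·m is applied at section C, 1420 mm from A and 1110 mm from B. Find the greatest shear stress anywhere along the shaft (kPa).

With uniform GJ and both ends fixed, compatibility θ_AC = θ_CB gives T_A·a = T_B·b, together with T_A + T_B = T₀.
T_A = T₀·b/(a+b) = 1960·1110/2530 = 859.9 N·m; T_B = 1100 N·m.
τ in each portion: τ_AC = 1.05×10^6 Pa, τ_CB = 1.34×10^6 Pa; maximum is in CB.
τ_max = T_CB·r/J = 1100·0.0805/6.60×10^-5 = 1.343×10^6 Pa.

1340 kPa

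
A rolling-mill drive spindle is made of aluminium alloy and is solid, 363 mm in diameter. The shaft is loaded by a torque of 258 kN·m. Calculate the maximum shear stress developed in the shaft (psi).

3980 psi

J = πd⁴/32 = π(0.363)⁴/32 = 1.705×10^-3 m⁴.
τ_max = T·r/J = 258000 × 0.181 / 1.705×10^-3 = 2.747×10^7 Pa.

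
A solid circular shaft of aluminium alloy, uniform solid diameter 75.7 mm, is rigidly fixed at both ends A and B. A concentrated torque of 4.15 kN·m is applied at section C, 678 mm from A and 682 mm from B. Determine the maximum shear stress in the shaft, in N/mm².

24.4 N/mm²

With uniform GJ and both ends fixed, compatibility θ_AC = θ_CB gives T_A·a = T_B·b, together with T_A + T_B = T₀.
T_A = T₀·b/(a+b) = 4150·682/1360 = 2081 N·m; T_B = 2069 N·m.
τ in each portion: τ_AC = 2.44×10^7 Pa, τ_CB = 2.43×10^7 Pa; maximum is in AC.
τ_max = T_AC·r/J = 2081·0.0379/3.22×10^-6 = 2.443×10^7 Pa.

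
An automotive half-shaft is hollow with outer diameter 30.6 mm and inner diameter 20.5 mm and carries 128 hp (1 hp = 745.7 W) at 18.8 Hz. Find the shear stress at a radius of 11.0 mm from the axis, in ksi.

18.8 ksi

ω = 2π·18.8 = 118.1 rad/s, so T = P/ω = 128×745.7 / 118.1 = 808.0 N·m.
J = π(d_o⁴ − d_i⁴)/32 = π(0.0306⁴ − 0.0205⁴)/32 = 6.874×10^-8 m⁴.
Shear stress varies linearly with radius: τ = T·r/J = 808.0 × 0.0110 / 6.874×10^-8 = 1.293×10^8 Pa.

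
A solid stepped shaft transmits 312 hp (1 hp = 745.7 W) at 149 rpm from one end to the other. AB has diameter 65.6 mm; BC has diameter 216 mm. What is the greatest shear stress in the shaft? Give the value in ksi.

ω = 2π·149/60 = 15.60 rad/s, so T = P/ω = 312×745.7 / 15.60 = 14910 N·m.
Under the same torque, τ_max = 16T/(πd³) is largest where d is smallest — segment AB (d = 65.6 mm).
τ_max = 16·14910/(π·(0.0656)³) = 2.690×10^8 Pa.

39.0 ksi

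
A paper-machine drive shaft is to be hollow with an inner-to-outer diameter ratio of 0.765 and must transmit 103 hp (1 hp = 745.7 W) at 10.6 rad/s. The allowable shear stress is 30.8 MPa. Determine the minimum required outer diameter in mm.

ω = 10.6 rad/s, so T = P/ω = 103×745.7 / 10.60 = 7246 N·m.
For a hollow shaft with d_i/d_o = 0.765: τ_max = 16T/(π d_o³ (1−k⁴)), so d_o = [16T/(π τ_allow (1−k⁴))]^(1/3) = [16·7246/(π·3.08×10^7·0.6575)]^(1/3) = 0.1221 m.

122 mm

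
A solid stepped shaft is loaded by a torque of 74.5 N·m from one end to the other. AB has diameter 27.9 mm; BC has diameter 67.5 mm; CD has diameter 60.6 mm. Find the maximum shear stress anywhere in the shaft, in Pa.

1.75e7 Pa

Under the same torque, τ_max = 16T/(πd³) is largest where d is smallest — segment AB (d = 27.9 mm).
τ_max = 16·74.50/(π·(0.0279)³) = 1.747×10^7 Pa.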